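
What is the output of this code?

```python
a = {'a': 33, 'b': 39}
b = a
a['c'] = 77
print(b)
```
{'a': 33, 'b': 39, 'c': 77}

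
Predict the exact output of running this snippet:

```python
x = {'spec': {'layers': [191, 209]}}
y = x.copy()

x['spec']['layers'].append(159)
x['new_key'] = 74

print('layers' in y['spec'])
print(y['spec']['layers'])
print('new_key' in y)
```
True
[191, 209, 159]
False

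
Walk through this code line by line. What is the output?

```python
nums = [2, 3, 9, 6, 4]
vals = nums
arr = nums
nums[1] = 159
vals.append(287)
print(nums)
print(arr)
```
[2, 159, 9, 6, 4, 287]
[2, 159, 9, 6, 4, 287]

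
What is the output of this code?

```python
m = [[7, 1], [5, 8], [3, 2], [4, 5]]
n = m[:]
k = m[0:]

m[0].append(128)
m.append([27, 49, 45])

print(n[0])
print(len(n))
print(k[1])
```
[7, 1, 128]
4
[5, 8]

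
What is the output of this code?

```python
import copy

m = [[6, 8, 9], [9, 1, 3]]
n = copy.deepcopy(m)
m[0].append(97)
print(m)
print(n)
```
[[6, 8, 9, 97], [9, 1, 3]]
[[6, 8, 9], [9, 1, 3]]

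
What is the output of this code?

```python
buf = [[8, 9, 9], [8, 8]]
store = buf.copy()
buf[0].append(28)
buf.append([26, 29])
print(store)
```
[[8, 9, 9, 28], [8, 8]]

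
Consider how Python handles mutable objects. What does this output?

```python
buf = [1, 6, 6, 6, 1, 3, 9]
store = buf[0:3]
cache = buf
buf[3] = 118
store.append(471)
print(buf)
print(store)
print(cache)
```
[1, 6, 6, 118, 1, 3, 9]
[1, 6, 6, 471]
[1, 6, 6, 118, 1, 3, 9]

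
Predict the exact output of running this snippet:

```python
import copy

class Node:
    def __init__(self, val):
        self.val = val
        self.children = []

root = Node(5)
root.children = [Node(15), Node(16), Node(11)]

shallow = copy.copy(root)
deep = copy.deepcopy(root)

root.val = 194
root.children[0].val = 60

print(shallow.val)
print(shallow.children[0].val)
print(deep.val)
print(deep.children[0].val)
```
5
60
5
15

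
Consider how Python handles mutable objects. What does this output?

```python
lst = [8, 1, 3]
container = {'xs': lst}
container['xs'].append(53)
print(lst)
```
[8, 1, 3, 53]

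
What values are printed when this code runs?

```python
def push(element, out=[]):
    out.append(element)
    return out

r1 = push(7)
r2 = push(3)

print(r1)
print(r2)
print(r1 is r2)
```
[7, 3]
[7, 3]
True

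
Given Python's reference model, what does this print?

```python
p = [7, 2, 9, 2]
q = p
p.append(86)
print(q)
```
[7, 2, 9, 2, 86]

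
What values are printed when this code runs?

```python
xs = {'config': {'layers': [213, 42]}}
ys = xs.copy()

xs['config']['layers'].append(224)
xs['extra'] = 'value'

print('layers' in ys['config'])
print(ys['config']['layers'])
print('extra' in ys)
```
True
[213, 42, 224]
False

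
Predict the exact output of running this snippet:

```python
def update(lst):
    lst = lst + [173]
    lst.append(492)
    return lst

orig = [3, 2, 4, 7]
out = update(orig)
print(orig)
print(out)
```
[3, 2, 4, 7]
[3, 2, 4, 7, 173, 492]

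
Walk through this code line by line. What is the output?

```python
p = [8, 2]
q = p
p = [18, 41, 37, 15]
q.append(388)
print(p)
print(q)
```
[18, 41, 37, 15]
[8, 2, 388]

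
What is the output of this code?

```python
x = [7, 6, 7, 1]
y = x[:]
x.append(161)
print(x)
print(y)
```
[7, 6, 7, 1, 161]
[7, 6, 7, 1]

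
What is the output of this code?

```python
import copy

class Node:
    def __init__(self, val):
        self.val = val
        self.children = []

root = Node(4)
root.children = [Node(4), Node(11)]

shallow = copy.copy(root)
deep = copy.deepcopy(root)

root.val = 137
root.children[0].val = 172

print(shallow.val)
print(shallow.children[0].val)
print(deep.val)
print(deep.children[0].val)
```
4
172
4
4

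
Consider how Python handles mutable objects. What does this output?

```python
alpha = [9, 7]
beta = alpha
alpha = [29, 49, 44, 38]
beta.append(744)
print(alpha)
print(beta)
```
[29, 49, 44, 38]
[9, 7, 744]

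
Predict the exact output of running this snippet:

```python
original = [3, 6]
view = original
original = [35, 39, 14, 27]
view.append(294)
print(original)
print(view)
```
[35, 39, 14, 27]
[3, 6, 294]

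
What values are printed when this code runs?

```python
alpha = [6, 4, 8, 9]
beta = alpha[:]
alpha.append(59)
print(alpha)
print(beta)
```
[6, 4, 8, 9, 59]
[6, 4, 8, 9]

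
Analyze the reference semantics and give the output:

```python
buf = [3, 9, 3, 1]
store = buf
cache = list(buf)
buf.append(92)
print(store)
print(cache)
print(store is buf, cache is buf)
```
[3, 9, 3, 1, 92]
[3, 9, 3, 1]
True False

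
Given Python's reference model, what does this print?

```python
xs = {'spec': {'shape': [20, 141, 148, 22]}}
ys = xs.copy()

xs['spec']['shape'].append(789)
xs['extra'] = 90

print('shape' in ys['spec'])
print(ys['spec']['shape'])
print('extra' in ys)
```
True
[20, 141, 148, 22, 789]
False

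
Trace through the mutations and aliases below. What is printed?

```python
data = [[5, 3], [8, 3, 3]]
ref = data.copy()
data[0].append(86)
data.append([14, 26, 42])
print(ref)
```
[[5, 3, 86], [8, 3, 3]]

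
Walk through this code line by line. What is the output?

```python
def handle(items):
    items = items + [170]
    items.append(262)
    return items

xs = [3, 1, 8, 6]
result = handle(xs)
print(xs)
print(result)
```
[3, 1, 8, 6]
[3, 1, 8, 6, 170, 262]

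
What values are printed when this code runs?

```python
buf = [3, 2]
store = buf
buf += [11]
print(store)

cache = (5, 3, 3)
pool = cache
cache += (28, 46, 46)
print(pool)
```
[3, 2, 11]
(5, 3, 3)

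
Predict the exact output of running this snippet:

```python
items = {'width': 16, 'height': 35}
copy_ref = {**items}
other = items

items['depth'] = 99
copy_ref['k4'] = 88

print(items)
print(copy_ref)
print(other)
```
{'width': 16, 'height': 35, 'depth': 99}
{'width': 16, 'height': 35, 'k4': 88}
{'width': 16, 'height': 35, 'depth': 99}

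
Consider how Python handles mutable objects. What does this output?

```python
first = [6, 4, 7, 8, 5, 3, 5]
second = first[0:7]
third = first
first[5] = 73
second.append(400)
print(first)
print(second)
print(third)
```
[6, 4, 7, 8, 5, 73, 5]
[6, 4, 7, 8, 5, 3, 5, 400]
[6, 4, 7, 8, 5, 73, 5]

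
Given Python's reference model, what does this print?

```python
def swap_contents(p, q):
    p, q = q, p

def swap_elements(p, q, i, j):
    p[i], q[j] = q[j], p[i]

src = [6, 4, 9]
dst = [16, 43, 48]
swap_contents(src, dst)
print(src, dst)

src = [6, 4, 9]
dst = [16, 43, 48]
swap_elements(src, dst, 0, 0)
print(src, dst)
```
[6, 4, 9] [16, 43, 48]
[16, 4, 9] [6, 43, 48]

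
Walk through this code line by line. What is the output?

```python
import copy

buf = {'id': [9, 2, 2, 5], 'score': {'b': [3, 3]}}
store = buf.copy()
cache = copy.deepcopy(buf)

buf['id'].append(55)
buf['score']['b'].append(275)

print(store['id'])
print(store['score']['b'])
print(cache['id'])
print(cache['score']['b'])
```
[9, 2, 2, 5, 55]
[3, 3, 275]
[9, 2, 2, 5]
[3, 3]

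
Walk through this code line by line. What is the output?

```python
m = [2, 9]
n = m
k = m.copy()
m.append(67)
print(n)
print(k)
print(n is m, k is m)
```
[2, 9, 67]
[2, 9]
True False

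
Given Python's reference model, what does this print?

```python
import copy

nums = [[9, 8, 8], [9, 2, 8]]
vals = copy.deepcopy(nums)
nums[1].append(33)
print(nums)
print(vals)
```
[[9, 8, 8], [9, 2, 8, 33]]
[[9, 8, 8], [9, 2, 8]]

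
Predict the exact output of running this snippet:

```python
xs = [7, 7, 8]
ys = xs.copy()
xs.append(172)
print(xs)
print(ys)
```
[7, 7, 8, 172]
[7, 7, 8]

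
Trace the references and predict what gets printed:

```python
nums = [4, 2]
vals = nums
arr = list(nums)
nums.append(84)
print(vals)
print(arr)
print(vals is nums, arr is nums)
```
[4, 2, 84]
[4, 2]
True False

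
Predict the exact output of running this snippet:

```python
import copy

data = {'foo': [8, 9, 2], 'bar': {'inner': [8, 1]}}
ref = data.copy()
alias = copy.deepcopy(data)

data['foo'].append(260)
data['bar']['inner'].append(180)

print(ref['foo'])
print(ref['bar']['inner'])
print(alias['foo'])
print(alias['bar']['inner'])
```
[8, 9, 2, 260]
[8, 1, 180]
[8, 9, 2]
[8, 1]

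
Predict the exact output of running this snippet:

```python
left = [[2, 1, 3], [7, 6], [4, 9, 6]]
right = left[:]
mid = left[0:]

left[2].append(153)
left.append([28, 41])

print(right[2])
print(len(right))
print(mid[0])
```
[4, 9, 6, 153]
3
[2, 1, 3]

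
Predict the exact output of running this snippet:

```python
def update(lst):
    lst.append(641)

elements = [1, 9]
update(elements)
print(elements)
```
[1, 9, 641]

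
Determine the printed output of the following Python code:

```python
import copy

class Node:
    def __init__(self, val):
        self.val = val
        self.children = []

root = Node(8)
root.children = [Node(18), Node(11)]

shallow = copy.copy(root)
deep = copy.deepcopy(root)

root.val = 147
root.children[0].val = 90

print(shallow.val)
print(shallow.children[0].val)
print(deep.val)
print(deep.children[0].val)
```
8
90
8
18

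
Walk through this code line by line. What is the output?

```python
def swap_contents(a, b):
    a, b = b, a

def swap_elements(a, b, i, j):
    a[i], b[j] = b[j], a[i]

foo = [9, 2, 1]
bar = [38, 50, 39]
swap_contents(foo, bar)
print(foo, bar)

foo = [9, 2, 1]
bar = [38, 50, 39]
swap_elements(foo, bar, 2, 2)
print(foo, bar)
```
[9, 2, 1] [38, 50, 39]
[9, 2, 39] [38, 50, 1]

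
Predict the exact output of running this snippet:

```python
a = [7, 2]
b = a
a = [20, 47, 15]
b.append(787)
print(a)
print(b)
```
[20, 47, 15]
[7, 2, 787]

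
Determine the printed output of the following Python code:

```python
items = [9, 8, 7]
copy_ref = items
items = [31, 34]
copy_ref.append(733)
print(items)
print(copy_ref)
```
[31, 34]
[9, 8, 7, 733]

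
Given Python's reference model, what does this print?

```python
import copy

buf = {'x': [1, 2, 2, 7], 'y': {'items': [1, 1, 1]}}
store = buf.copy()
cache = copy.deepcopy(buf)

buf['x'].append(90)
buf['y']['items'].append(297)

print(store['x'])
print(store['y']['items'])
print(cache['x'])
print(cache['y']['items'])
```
[1, 2, 2, 7, 90]
[1, 1, 1, 297]
[1, 2, 2, 7]
[1, 1, 1]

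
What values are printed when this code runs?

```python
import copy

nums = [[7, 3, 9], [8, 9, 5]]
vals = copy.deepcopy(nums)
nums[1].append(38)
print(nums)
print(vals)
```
[[7, 3, 9], [8, 9, 5, 38]]
[[7, 3, 9], [8, 9, 5]]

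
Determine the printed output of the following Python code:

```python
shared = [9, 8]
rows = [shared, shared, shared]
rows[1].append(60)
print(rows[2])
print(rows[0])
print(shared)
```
[9, 8, 60]
[9, 8, 60]
[9, 8, 60]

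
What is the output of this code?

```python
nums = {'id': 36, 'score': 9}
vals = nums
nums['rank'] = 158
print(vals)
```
{'id': 36, 'score': 9, 'rank': 158}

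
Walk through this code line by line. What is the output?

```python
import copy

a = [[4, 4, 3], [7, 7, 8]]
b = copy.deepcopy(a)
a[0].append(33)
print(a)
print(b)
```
[[4, 4, 3, 33], [7, 7, 8]]
[[4, 4, 3], [7, 7, 8]]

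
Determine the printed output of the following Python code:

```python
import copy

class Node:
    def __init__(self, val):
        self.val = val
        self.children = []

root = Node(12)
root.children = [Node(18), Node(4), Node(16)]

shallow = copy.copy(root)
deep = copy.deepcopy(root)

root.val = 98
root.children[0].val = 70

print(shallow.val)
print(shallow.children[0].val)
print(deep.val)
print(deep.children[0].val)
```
12
70
12
18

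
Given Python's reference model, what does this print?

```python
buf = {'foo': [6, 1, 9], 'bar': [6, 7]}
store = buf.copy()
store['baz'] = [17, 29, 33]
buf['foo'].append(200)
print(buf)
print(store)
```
{'foo': [6, 1, 9, 200], 'bar': [6, 7]}
{'foo': [6, 1, 9, 200], 'bar': [6, 7], 'baz': [17, 29, 33]}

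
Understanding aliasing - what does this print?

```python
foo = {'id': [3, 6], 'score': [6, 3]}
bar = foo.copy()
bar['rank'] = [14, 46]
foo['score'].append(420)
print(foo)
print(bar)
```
{'id': [3, 6], 'score': [6, 3, 420]}
{'id': [3, 6], 'score': [6, 3, 420], 'rank': [14, 46]}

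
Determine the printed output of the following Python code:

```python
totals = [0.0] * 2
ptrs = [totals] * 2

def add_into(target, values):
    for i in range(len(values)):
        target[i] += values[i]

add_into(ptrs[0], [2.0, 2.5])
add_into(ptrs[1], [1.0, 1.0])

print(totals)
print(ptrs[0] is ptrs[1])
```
[3.0, 3.5]
True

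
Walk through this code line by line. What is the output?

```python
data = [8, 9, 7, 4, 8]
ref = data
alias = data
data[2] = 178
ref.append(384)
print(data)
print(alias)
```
[8, 9, 178, 4, 8, 384]
[8, 9, 178, 4, 8, 384]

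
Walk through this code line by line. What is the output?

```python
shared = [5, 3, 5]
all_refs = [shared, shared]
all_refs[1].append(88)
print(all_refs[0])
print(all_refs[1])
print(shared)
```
[5, 3, 5, 88]
[5, 3, 5, 88]
[5, 3, 5, 88]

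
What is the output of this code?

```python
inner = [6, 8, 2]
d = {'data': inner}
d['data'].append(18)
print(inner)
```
[6, 8, 2, 18]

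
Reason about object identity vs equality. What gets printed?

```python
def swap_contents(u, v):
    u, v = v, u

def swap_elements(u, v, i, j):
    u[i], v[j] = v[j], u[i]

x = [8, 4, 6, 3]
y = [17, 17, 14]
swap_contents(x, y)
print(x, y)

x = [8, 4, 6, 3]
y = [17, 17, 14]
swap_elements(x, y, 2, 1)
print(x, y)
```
[8, 4, 6, 3] [17, 17, 14]
[8, 4, 17, 3] [17, 6, 14]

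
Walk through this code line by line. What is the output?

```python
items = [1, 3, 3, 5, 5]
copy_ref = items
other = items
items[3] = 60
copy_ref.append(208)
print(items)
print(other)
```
[1, 3, 3, 60, 5, 208]
[1, 3, 3, 60, 5, 208]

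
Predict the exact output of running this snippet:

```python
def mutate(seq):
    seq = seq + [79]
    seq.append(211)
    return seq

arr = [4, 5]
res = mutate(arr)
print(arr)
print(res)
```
[4, 5]
[4, 5, 79, 211]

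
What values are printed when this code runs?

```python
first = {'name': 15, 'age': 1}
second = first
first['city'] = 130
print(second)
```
{'name': 15, 'age': 1, 'city': 130}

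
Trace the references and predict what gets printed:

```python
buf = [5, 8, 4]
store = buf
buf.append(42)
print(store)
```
[5, 8, 4, 42]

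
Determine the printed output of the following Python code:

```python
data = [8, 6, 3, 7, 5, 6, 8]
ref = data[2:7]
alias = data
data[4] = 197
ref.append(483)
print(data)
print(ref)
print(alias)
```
[8, 6, 3, 7, 197, 6, 8]
[3, 7, 5, 6, 8, 483]
[8, 6, 3, 7, 197, 6, 8]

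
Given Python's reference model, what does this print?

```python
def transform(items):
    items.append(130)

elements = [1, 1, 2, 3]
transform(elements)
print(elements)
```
[1, 1, 2, 3, 130]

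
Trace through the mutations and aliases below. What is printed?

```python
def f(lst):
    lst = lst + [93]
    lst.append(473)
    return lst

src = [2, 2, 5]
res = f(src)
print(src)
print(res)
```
[2, 2, 5]
[2, 2, 5, 93, 473]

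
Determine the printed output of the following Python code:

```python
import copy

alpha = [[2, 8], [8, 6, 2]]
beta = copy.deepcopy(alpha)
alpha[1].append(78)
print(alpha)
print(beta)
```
[[2, 8], [8, 6, 2, 78]]
[[2, 8], [8, 6, 2]]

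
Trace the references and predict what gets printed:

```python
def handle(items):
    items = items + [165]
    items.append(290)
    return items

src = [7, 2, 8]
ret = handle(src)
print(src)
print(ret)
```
[7, 2, 8]
[7, 2, 8, 165, 290]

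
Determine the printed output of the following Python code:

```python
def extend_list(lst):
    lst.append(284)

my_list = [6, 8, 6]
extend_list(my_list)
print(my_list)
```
[6, 8, 6, 284]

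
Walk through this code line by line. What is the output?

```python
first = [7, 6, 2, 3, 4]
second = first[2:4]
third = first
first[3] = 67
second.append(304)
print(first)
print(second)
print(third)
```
[7, 6, 2, 67, 4]
[2, 3, 304]
[7, 6, 2, 67, 4]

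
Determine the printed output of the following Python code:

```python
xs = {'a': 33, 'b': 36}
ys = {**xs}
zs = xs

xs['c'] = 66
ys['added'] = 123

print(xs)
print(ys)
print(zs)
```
{'a': 33, 'b': 36, 'c': 66}
{'a': 33, 'b': 36, 'added': 123}
{'a': 33, 'b': 36, 'c': 66}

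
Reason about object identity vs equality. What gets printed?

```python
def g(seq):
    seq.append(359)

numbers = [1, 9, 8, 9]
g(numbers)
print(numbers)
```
[1, 9, 8, 9, 359]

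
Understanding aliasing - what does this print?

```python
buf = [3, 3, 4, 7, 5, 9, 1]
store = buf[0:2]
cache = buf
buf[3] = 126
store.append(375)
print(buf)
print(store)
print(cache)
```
[3, 3, 4, 126, 5, 9, 1]
[3, 3, 375]
[3, 3, 4, 126, 5, 9, 1]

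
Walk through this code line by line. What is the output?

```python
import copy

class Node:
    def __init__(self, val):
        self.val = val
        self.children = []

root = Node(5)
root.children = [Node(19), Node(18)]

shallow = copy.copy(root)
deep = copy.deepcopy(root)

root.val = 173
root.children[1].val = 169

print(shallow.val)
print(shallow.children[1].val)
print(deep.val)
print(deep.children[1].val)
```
5
169
5
18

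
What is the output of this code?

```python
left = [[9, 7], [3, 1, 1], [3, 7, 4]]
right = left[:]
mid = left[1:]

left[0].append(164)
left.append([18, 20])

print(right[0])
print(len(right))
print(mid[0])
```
[9, 7, 164]
3
[3, 1, 1]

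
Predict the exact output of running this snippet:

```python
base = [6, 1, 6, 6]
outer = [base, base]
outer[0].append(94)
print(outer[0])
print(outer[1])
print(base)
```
[6, 1, 6, 6, 94]
[6, 1, 6, 6, 94]
[6, 1, 6, 6, 94]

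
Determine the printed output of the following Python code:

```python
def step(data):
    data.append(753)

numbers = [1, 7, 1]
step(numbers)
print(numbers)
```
[1, 7, 1, 753]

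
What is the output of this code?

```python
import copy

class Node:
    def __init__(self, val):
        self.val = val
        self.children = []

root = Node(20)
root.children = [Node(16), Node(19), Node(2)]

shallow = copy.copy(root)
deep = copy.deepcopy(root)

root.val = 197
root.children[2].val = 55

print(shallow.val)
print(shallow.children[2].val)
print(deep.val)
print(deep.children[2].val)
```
20
55
20
2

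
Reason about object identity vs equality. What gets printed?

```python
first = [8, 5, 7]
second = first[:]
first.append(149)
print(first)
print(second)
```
[8, 5, 7, 149]
[8, 5, 7]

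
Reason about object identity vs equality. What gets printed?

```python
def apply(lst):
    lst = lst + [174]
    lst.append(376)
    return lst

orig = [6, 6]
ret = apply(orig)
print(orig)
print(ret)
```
[6, 6]
[6, 6, 174, 376]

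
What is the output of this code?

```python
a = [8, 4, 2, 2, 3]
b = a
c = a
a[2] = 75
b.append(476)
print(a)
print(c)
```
[8, 4, 75, 2, 3, 476]
[8, 4, 75, 2, 3, 476]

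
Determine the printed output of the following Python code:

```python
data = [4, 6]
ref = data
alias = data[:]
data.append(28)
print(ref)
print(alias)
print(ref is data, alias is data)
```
[4, 6, 28]
[4, 6]
True False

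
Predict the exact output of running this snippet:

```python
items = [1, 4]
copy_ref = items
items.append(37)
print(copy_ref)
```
[1, 4, 37]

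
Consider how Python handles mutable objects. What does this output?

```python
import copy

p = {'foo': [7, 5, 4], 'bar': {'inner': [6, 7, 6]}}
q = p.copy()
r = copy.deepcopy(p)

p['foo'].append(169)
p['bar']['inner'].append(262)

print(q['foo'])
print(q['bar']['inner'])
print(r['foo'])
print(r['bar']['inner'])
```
[7, 5, 4, 169]
[6, 7, 6, 262]
[7, 5, 4]
[6, 7, 6]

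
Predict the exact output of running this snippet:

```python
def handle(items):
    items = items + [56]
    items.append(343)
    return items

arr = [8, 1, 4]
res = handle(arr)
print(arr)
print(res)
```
[8, 1, 4]
[8, 1, 4, 56, 343]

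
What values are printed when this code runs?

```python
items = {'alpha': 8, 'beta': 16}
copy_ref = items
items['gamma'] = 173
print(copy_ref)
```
{'alpha': 8, 'beta': 16, 'gamma': 173}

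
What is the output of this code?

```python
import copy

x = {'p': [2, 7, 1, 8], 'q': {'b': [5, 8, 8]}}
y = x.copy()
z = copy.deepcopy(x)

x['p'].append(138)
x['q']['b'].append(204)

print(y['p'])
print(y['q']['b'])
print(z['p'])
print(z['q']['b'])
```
[2, 7, 1, 8, 138]
[5, 8, 8, 204]
[2, 7, 1, 8]
[5, 8, 8]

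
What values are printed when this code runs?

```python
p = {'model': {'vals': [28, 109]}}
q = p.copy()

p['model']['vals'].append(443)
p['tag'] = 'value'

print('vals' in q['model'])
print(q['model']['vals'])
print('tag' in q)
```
True
[28, 109, 443]
False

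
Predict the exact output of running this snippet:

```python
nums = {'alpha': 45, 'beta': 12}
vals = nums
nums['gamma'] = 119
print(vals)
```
{'alpha': 45, 'beta': 12, 'gamma': 119}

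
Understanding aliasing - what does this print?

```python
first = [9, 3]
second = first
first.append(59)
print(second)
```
[9, 3, 59]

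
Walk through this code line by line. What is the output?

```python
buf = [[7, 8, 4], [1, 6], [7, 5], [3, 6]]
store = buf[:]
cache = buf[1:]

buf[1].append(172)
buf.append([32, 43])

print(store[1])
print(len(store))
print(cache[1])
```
[1, 6, 172]
4
[7, 5]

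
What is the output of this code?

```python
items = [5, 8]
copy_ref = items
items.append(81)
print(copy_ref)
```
[5, 8, 81]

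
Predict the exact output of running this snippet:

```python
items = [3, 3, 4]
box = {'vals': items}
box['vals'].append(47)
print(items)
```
[3, 3, 4, 47]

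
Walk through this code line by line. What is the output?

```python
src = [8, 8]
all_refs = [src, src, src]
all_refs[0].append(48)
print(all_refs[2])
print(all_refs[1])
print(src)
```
[8, 8, 48]
[8, 8, 48]
[8, 8, 48]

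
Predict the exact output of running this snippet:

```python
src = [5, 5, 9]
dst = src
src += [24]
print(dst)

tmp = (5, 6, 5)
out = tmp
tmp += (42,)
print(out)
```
[5, 5, 9, 24]
(5, 6, 5)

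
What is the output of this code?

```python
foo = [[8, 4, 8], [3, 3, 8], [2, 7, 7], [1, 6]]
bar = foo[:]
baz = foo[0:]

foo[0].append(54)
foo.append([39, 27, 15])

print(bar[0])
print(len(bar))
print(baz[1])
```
[8, 4, 8, 54]
4
[3, 3, 8]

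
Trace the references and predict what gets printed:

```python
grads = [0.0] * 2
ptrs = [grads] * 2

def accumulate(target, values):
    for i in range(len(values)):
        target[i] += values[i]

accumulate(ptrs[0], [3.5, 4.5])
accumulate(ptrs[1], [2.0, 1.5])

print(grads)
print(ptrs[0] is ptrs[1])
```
[5.5, 6.0]
True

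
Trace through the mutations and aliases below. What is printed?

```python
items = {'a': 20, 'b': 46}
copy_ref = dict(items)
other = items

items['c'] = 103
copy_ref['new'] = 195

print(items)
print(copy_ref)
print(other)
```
{'a': 20, 'b': 46, 'c': 103}
{'a': 20, 'b': 46, 'new': 195}
{'a': 20, 'b': 46, 'c': 103}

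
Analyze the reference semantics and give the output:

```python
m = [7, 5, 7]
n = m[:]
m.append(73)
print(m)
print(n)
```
[7, 5, 7, 73]
[7, 5, 7]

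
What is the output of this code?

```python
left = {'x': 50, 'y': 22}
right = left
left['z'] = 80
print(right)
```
{'x': 50, 'y': 22, 'z': 80}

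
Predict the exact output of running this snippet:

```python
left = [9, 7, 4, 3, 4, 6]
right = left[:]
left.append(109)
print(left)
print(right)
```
[9, 7, 4, 3, 4, 6, 109]
[9, 7, 4, 3, 4, 6]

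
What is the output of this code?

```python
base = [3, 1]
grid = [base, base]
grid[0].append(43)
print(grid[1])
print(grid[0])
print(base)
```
[3, 1, 43]
[3, 1, 43]
[3, 1, 43]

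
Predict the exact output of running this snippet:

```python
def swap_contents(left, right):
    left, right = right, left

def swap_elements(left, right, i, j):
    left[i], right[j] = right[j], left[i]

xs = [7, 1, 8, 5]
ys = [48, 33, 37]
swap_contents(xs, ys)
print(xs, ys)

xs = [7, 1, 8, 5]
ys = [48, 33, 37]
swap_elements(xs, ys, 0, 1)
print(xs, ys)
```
[7, 1, 8, 5] [48, 33, 37]
[33, 1, 8, 5] [48, 7, 37]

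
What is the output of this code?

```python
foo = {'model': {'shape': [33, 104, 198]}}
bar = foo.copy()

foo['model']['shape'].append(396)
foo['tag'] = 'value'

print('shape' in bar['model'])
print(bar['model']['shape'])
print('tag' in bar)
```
True
[33, 104, 198, 396]
False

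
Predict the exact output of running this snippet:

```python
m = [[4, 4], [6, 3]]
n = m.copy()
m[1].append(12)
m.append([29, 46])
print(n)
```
[[4, 4], [6, 3, 12]]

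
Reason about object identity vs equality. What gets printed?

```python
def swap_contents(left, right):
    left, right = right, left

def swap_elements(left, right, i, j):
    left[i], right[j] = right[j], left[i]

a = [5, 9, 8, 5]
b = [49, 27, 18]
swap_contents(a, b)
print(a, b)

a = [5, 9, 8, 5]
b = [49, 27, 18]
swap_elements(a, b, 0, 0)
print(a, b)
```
[5, 9, 8, 5] [49, 27, 18]
[49, 9, 8, 5] [5, 27, 18]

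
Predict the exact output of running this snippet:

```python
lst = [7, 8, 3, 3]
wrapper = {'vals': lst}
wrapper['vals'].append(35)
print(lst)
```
[7, 8, 3, 3, 35]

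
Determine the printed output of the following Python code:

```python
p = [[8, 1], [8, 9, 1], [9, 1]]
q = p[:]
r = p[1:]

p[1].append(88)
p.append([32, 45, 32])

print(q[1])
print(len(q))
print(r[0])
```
[8, 9, 1, 88]
3
[8, 9, 1, 88]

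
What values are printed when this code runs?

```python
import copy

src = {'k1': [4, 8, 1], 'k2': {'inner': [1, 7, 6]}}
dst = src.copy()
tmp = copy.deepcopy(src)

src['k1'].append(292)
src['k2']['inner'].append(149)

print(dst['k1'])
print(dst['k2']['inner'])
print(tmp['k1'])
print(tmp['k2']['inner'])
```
[4, 8, 1, 292]
[1, 7, 6, 149]
[4, 8, 1]
[1, 7, 6]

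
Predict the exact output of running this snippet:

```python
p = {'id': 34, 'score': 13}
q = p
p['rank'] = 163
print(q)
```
{'id': 34, 'score': 13, 'rank': 163}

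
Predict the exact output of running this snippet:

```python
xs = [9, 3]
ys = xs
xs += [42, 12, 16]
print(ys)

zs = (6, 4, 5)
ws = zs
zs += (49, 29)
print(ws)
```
[9, 3, 42, 12, 16]
(6, 4, 5)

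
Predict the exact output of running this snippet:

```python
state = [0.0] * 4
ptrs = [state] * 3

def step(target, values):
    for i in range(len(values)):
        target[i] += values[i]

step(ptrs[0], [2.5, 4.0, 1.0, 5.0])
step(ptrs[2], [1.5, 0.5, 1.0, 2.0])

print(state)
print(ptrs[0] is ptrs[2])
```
[4.0, 4.5, 2.0, 7.0]
True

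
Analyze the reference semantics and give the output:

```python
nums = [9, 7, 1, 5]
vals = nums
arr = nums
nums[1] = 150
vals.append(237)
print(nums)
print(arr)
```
[9, 150, 1, 5, 237]
[9, 150, 1, 5, 237]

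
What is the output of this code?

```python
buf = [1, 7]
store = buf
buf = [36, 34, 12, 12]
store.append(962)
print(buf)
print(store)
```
[36, 34, 12, 12]
[1, 7, 962]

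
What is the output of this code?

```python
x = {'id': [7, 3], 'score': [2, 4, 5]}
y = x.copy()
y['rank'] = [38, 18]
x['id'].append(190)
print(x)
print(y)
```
{'id': [7, 3, 190], 'score': [2, 4, 5]}
{'id': [7, 3, 190], 'score': [2, 4, 5], 'rank': [38, 18]}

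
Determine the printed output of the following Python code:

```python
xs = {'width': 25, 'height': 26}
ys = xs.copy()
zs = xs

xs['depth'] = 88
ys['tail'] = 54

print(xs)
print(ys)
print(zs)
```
{'width': 25, 'height': 26, 'depth': 88}
{'width': 25, 'height': 26, 'tail': 54}
{'width': 25, 'height': 26, 'depth': 88}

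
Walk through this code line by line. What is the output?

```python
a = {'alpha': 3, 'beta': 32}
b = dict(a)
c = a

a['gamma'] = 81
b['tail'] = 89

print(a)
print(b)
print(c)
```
{'alpha': 3, 'beta': 32, 'gamma': 81}
{'alpha': 3, 'beta': 32, 'tail': 89}
{'alpha': 3, 'beta': 32, 'gamma': 81}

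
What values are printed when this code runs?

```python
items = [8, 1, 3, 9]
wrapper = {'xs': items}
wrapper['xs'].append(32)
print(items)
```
[8, 1, 3, 9, 32]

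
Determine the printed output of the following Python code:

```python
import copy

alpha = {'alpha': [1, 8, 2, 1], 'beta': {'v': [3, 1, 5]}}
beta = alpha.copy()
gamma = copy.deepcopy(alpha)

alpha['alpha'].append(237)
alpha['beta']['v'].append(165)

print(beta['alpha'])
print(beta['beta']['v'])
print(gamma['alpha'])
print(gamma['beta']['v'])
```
[1, 8, 2, 1, 237]
[3, 1, 5, 165]
[1, 8, 2, 1]
[3, 1, 5]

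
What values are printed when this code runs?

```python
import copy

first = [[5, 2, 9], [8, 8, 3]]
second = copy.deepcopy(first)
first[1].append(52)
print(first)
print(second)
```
[[5, 2, 9], [8, 8, 3, 52]]
[[5, 2, 9], [8, 8, 3]]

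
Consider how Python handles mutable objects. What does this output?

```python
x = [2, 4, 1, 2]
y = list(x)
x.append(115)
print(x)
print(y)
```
[2, 4, 1, 2, 115]
[2, 4, 1, 2]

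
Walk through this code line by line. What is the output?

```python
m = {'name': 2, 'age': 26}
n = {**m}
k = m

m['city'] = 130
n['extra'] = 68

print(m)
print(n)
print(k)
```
{'name': 2, 'age': 26, 'city': 130}
{'name': 2, 'age': 26, 'extra': 68}
{'name': 2, 'age': 26, 'city': 130}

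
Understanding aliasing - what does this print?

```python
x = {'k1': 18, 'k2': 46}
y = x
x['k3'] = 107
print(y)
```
{'k1': 18, 'k2': 46, 'k3': 107}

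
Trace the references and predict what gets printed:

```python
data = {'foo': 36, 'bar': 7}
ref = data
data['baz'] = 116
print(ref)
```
{'foo': 36, 'bar': 7, 'baz': 116}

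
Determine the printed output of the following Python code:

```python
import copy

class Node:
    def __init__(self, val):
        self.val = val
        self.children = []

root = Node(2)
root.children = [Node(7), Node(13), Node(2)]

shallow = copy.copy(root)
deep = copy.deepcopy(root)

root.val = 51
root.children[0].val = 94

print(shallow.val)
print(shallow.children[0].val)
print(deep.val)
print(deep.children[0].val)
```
2
94
2
7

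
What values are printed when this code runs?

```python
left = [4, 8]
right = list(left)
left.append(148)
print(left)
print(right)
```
[4, 8, 148]
[4, 8]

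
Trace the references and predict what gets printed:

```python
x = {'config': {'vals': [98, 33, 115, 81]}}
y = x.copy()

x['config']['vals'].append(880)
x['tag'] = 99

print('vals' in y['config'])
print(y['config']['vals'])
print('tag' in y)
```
True
[98, 33, 115, 81, 880]
False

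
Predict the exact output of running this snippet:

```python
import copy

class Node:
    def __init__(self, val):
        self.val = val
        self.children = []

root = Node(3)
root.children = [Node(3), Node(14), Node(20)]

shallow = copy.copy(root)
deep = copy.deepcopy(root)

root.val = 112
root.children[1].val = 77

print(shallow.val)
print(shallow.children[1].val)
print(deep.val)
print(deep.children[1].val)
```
3
77
3
14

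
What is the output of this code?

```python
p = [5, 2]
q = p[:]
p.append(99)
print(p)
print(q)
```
[5, 2, 99]
[5, 2]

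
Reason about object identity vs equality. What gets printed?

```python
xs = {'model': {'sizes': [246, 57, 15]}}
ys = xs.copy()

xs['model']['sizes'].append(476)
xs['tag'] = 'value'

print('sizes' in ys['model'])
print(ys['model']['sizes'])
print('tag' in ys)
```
True
[246, 57, 15, 476]
False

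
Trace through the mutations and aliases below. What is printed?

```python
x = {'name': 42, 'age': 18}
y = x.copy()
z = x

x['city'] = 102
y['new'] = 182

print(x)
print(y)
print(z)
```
{'name': 42, 'age': 18, 'city': 102}
{'name': 42, 'age': 18, 'new': 182}
{'name': 42, 'age': 18, 'city': 102}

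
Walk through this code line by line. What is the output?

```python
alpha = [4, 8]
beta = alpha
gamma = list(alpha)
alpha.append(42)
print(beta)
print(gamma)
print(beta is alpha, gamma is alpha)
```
[4, 8, 42]
[4, 8]
True False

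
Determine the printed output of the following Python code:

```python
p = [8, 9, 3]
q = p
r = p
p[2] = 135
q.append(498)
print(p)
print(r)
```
[8, 9, 135, 498]
[8, 9, 135, 498]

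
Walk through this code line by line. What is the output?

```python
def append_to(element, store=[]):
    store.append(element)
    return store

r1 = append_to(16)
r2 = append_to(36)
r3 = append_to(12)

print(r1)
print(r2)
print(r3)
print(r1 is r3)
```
[16, 36, 12]
[16, 36, 12]
[16, 36, 12]
True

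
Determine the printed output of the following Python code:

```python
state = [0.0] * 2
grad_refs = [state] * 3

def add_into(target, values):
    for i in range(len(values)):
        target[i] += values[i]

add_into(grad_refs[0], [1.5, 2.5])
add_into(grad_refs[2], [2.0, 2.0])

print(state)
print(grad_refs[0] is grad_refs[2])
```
[3.5, 4.5]
True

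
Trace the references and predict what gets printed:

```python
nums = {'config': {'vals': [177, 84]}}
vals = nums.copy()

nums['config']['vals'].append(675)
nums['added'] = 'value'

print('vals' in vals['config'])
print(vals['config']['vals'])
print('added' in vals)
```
True
[177, 84, 675]
False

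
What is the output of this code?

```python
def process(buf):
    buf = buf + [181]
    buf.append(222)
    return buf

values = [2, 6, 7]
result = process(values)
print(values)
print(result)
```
[2, 6, 7]
[2, 6, 7, 181, 222]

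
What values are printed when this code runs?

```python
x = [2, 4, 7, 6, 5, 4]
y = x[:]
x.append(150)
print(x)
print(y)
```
[2, 4, 7, 6, 5, 4, 150]
[2, 4, 7, 6, 5, 4]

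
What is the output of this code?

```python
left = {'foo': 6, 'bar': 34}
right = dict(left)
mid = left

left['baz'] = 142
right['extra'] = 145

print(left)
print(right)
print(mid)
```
{'foo': 6, 'bar': 34, 'baz': 142}
{'foo': 6, 'bar': 34, 'extra': 145}
{'foo': 6, 'bar': 34, 'baz': 142}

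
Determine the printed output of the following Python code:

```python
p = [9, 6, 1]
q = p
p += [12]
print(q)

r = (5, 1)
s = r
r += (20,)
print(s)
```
[9, 6, 1, 12]
(5, 1)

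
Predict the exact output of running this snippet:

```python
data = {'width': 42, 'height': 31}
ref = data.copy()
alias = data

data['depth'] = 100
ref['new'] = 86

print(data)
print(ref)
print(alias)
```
{'width': 42, 'height': 31, 'depth': 100}
{'width': 42, 'height': 31, 'new': 86}
{'width': 42, 'height': 31, 'depth': 100}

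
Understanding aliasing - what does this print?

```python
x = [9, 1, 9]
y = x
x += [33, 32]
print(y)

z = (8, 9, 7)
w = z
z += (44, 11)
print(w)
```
[9, 1, 9, 33, 32]
(8, 9, 7)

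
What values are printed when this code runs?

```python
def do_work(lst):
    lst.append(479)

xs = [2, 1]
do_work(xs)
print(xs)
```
[2, 1, 479]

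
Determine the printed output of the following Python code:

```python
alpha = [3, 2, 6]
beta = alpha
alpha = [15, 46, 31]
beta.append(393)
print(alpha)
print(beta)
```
[15, 46, 31]
[3, 2, 6, 393]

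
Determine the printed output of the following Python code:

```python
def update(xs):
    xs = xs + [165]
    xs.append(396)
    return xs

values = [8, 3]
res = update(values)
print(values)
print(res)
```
[8, 3]
[8, 3, 165, 396]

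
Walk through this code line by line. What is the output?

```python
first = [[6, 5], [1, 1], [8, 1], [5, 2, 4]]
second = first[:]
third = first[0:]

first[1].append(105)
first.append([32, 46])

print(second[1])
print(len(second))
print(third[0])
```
[1, 1, 105]
4
[6, 5]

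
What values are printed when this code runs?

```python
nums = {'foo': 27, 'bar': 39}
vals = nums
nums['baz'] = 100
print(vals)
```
{'foo': 27, 'bar': 39, 'baz': 100}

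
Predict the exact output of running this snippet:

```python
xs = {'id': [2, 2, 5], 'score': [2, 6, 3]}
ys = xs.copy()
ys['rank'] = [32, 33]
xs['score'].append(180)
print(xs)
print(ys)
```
{'id': [2, 2, 5], 'score': [2, 6, 3, 180]}
{'id': [2, 2, 5], 'score': [2, 6, 3, 180], 'rank': [32, 33]}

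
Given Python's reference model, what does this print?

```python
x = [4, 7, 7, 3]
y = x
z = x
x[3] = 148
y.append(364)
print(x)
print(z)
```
[4, 7, 7, 148, 364]
[4, 7, 7, 148, 364]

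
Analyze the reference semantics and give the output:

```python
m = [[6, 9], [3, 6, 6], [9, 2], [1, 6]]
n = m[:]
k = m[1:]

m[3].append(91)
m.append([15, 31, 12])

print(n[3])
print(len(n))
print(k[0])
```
[1, 6, 91]
4
[3, 6, 6]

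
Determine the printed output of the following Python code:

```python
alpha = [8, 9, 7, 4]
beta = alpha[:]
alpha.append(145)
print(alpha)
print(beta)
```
[8, 9, 7, 4, 145]
[8, 9, 7, 4]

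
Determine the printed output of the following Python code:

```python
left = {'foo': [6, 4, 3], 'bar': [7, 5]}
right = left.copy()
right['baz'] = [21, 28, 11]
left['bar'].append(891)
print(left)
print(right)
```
{'foo': [6, 4, 3], 'bar': [7, 5, 891]}
{'foo': [6, 4, 3], 'bar': [7, 5, 891], 'baz': [21, 28, 11]}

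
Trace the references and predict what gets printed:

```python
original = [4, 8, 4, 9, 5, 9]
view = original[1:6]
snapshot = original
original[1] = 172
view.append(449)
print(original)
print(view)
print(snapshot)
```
[4, 172, 4, 9, 5, 9]
[8, 4, 9, 5, 9, 449]
[4, 172, 4, 9, 5, 9]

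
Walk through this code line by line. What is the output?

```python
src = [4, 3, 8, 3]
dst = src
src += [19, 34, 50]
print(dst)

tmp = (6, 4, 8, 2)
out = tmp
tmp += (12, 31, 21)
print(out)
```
[4, 3, 8, 3, 19, 34, 50]
(6, 4, 8, 2)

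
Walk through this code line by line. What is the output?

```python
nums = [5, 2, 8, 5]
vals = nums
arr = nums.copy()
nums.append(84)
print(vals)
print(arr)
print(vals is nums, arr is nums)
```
[5, 2, 8, 5, 84]
[5, 2, 8, 5]
True False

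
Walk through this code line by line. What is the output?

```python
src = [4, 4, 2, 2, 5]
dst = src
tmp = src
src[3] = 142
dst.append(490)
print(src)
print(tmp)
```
[4, 4, 2, 142, 5, 490]
[4, 4, 2, 142, 5, 490]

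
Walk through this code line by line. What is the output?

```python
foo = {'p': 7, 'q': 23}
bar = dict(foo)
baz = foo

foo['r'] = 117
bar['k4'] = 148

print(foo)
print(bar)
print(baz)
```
{'p': 7, 'q': 23, 'r': 117}
{'p': 7, 'q': 23, 'k4': 148}
{'p': 7, 'q': 23, 'r': 117}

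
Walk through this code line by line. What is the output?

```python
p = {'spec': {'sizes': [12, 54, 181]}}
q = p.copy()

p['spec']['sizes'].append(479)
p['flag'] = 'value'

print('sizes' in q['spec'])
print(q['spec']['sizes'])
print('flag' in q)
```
True
[12, 54, 181, 479]
False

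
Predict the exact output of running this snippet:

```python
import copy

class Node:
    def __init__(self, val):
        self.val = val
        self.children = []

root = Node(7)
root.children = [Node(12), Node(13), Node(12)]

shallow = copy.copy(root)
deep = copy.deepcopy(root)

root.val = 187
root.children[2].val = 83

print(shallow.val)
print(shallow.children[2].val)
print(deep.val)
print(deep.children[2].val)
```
7
83
7
12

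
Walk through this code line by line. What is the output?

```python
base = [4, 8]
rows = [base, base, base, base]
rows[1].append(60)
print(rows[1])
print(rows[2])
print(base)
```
[4, 8, 60]
[4, 8, 60]
[4, 8, 60]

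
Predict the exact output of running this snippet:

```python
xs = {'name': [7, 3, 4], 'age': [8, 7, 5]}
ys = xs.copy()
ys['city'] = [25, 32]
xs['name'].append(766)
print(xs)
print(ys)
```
{'name': [7, 3, 4, 766], 'age': [8, 7, 5]}
{'name': [7, 3, 4, 766], 'age': [8, 7, 5], 'city': [25, 32]}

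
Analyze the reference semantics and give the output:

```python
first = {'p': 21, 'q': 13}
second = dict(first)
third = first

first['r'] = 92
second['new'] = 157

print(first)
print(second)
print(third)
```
{'p': 21, 'q': 13, 'r': 92}
{'p': 21, 'q': 13, 'new': 157}
{'p': 21, 'q': 13, 'r': 92}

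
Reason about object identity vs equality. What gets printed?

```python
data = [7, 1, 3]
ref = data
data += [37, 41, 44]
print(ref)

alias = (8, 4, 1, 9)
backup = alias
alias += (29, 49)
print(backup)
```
[7, 1, 3, 37, 41, 44]
(8, 4, 1, 9)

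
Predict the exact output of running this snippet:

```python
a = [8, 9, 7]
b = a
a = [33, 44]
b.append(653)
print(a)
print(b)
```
[33, 44]
[8, 9, 7, 653]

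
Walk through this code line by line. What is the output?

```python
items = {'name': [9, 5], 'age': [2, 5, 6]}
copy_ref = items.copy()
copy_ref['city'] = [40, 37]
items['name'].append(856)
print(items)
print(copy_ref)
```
{'name': [9, 5, 856], 'age': [2, 5, 6]}
{'name': [9, 5, 856], 'age': [2, 5, 6], 'city': [40, 37]}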